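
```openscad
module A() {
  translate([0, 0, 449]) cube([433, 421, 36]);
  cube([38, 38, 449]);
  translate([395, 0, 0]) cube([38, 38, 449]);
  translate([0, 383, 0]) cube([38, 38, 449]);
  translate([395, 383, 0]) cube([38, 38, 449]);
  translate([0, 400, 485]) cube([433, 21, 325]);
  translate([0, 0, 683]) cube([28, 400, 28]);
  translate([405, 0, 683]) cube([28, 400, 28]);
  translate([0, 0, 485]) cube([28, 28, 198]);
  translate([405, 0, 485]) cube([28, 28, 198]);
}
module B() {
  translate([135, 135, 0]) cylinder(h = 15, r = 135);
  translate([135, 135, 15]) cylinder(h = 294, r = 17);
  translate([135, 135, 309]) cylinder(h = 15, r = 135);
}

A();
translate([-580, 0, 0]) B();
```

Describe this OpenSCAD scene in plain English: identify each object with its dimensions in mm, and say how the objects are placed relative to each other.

A is a chair: 433×421 mm seat, 36 mm thick, top at z = 485 mm, on four 38 mm square corner legs flush with the seat edges. A 21 mm thick backrest slab spans the full seat width, extending 325 mm above the seat top, its back face flush with the seat's +y edge. Two armrests of 28×28 mm section run along each side from the seat's front edge to the front of the backrest, top faces 226 mm above the seat top and outer faces flush with the seat's x-edges; a 28×28 mm post under the front of each armrest stands on the seat at the front corner.

B is a spool: two coaxial disc flanges of radius 135 mm and thickness 15 mm, joined by a core cylinder of radius 17 mm and height 294 mm. The lower flange rests on z = 0 and the three cylinders share a vertical axis.

The spool is on the floor beside the chair on its −x side.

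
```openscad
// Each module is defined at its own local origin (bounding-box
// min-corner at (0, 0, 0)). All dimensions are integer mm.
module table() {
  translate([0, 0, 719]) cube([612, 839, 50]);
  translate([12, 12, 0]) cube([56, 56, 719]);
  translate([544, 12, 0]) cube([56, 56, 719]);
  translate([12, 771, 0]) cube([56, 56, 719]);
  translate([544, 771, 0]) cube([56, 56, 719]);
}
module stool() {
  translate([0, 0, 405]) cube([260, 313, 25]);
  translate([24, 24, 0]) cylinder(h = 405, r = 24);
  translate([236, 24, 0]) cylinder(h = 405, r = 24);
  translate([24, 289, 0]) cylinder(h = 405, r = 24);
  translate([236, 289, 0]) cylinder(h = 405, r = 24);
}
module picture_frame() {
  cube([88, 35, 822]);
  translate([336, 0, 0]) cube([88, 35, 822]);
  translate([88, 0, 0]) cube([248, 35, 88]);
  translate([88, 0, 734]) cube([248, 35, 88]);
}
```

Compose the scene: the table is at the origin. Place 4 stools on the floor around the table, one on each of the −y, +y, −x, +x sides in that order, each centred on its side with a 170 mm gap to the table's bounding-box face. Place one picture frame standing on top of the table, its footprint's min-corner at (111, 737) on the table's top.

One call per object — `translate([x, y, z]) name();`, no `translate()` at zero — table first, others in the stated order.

table();
translate([176, -483, 0]) stool();
translate([176, 1009, 0]) stool();
translate([-430, 263, 0]) stool();
translate([782, 263, 0]) stool();
translate([111, 737, 769]) picture_frame();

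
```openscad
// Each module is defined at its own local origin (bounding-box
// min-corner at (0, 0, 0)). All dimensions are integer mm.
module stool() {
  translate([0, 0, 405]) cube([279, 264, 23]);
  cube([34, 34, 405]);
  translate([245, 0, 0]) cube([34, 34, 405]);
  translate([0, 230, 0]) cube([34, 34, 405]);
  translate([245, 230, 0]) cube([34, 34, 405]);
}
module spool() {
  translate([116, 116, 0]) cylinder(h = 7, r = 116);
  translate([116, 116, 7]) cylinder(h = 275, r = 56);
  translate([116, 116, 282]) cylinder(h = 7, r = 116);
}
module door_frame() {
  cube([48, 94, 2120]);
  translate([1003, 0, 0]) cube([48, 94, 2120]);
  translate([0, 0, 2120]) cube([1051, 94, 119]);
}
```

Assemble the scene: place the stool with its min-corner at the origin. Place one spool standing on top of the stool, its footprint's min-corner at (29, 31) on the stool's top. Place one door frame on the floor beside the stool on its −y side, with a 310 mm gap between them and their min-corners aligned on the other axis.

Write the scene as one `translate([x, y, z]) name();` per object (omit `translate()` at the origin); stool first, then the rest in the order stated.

stool();
translate([29, 31, 428]) spool();
translate([0, -404, 0]) door_frame();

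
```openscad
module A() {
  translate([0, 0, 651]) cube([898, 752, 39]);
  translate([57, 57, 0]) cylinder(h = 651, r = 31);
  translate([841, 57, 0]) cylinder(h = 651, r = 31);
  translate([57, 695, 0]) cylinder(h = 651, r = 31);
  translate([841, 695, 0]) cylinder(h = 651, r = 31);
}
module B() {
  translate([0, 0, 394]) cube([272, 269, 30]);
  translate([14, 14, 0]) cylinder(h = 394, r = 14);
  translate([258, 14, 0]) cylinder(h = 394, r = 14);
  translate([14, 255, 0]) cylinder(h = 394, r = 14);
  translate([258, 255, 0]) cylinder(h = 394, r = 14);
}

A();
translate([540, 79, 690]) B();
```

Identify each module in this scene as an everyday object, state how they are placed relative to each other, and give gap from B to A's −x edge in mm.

A is a table. B is a stool. The stool is on top of the table. The gap from the stool to the table's −x edge is 540 mm.

The stool's min-x is at 540; the table's min-x is 0; gap = 540 mm.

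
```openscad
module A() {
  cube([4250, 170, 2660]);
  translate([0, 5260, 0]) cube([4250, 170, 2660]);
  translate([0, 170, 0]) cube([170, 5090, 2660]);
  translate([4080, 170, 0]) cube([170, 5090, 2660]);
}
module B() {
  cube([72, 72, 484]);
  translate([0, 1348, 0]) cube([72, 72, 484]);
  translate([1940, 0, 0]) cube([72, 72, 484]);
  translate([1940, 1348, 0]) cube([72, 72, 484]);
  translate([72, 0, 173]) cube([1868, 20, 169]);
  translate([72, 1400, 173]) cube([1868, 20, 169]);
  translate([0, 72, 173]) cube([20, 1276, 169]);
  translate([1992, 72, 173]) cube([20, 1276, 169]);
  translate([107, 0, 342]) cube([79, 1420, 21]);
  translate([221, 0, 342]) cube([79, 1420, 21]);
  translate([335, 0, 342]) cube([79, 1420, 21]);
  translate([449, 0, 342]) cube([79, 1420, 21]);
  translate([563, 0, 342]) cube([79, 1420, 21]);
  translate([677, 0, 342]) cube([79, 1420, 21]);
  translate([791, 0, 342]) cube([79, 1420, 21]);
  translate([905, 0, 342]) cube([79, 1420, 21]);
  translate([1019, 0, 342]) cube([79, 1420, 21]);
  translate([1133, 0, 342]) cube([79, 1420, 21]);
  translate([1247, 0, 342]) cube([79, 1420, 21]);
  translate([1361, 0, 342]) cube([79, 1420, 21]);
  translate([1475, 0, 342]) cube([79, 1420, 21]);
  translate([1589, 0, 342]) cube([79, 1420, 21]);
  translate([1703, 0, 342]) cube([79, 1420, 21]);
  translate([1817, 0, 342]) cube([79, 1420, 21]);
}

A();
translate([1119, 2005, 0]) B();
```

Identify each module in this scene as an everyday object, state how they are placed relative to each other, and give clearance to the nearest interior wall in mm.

Clearances: x = 949, y = 1835; minimum 949 mm.

A is a house frame. B is a bed frame. The bed frame sits inside the house frame, centred. The clearance to the nearest interior wall is 949 mm.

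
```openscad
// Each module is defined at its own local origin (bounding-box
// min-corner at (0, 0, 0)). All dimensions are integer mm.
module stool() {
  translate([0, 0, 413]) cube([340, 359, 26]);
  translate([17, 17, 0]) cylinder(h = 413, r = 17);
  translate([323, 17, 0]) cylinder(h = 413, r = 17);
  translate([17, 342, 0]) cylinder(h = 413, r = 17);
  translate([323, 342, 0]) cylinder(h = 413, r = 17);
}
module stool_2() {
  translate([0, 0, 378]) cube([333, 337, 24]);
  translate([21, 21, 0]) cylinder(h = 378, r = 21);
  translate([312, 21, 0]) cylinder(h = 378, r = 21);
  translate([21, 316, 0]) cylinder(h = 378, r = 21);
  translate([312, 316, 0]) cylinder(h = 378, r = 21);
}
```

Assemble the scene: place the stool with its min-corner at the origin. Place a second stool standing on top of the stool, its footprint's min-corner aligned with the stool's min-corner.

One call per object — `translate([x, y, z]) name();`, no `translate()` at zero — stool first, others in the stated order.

stool();
translate([0, 0, 439]) stool_2();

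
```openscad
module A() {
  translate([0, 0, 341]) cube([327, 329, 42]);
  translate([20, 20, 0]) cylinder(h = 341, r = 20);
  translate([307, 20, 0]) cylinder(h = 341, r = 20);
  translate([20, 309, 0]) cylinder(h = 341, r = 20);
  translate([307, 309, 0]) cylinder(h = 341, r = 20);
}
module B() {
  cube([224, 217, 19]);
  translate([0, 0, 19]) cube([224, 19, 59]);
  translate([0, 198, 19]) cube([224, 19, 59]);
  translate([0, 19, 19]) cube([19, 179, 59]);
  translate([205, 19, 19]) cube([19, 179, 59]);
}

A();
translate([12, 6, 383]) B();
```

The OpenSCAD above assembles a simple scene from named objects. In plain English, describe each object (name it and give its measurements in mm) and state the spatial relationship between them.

A is a four-legged stool. The seat is 327×329 mm, 42 mm thick, top at z = 383 mm. It stands on four round legs, each 40 mm in diameter, from z = 0 to the seat underside, each leg's axis is inset half a diameter from the nearest pair of seat edges (so the leg's bounding box is flush with the corner).

B is an open storage box with external size 224×217×78 mm and wall thickness 19 mm (the base is also 19 mm thick). The base covers the whole footprint; the four walls stand on the base, with the y-facing walls full-width and the x-facing walls fitting between their inner faces.

The open box is on top of the stool.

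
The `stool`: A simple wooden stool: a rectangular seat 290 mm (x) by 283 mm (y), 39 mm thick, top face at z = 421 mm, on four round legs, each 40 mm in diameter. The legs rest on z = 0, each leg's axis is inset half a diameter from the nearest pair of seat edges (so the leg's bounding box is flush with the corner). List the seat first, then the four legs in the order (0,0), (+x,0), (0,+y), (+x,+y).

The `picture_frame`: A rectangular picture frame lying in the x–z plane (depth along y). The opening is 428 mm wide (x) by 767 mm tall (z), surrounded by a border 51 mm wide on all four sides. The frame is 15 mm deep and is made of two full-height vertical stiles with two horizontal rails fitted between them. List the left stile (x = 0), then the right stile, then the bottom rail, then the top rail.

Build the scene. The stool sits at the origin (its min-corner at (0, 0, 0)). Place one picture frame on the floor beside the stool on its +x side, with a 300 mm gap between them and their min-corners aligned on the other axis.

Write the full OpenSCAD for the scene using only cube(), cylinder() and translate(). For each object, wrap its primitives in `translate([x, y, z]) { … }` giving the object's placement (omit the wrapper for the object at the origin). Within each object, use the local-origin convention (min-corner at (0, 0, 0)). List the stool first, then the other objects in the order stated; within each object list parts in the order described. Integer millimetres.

translate([0, 0, 382]) cube([290, 283, 39]);
translate([20, 20, 0]) cylinder(h = 382, r = 20);
translate([270, 20, 0]) cylinder(h = 382, r = 20);
translate([20, 263, 0]) cylinder(h = 382, r = 20);
translate([270, 263, 0]) cylinder(h = 382, r = 20);
translate([590, 0, 0]) {
  cube([51, 15, 869]);
  translate([479, 0, 0]) cube([51, 15, 869]);
  translate([51, 0, 0]) cube([428, 15, 51]);
  translate([51, 0, 818]) cube([428, 15, 51]);
}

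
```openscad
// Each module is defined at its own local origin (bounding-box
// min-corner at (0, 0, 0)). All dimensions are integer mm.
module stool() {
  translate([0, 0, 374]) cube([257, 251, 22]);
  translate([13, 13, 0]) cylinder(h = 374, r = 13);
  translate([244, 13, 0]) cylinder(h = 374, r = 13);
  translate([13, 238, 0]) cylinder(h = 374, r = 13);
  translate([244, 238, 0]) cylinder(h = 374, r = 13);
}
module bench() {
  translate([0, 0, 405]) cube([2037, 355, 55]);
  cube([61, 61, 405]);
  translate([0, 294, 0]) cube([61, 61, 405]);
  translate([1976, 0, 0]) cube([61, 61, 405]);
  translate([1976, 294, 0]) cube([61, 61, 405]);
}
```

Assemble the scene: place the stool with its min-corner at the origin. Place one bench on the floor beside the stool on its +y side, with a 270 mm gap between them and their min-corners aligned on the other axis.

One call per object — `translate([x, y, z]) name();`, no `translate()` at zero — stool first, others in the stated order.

stool();
translate([0, 521, 0]) bench();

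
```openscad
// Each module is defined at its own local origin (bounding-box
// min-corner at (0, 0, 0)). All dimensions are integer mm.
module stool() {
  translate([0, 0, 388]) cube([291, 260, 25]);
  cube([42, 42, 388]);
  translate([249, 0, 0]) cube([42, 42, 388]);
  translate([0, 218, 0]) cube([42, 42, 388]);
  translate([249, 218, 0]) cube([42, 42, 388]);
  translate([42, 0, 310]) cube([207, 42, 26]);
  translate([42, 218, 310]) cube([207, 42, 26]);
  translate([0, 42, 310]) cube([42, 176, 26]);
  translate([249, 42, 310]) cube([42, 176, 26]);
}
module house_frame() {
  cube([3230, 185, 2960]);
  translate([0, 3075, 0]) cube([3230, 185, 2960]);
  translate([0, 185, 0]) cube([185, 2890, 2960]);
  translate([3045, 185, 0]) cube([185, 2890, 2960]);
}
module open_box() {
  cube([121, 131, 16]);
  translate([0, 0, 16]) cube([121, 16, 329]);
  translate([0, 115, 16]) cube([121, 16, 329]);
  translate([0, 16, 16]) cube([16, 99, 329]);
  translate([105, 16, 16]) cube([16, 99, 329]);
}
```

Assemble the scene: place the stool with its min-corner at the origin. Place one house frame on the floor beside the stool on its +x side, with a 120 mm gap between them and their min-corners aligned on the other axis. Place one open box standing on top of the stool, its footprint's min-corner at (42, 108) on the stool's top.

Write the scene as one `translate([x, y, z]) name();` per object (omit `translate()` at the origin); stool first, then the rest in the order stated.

stool();
translate([411, 0, 0]) house_frame();
translate([42, 108, 413]) open_box();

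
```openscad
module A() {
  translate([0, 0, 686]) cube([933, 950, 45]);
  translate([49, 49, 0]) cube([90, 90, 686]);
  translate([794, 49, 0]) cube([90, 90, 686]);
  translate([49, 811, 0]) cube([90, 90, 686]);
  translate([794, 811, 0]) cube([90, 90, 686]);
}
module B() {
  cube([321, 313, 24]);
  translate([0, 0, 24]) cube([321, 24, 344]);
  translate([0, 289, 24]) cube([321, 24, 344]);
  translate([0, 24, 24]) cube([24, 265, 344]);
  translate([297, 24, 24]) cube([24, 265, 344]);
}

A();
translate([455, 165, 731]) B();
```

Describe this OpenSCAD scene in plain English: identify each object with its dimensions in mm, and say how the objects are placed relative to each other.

A is a table: top 933 mm (x) × 950 mm (y), 45 mm thick, upper face at z = 731 mm, on four 90×90 mm square legs, each inset 49 mm from the nearest pair of top edges, running from z = 0 to the bottom of the top.

B is an open storage box with external size 321×313×368 mm and wall thickness 24 mm (the base is also 24 mm thick). The base covers the whole footprint; the four walls stand on the base, with the y-facing walls full-width and the x-facing walls fitting between their inner faces.

The open box is on top of the table.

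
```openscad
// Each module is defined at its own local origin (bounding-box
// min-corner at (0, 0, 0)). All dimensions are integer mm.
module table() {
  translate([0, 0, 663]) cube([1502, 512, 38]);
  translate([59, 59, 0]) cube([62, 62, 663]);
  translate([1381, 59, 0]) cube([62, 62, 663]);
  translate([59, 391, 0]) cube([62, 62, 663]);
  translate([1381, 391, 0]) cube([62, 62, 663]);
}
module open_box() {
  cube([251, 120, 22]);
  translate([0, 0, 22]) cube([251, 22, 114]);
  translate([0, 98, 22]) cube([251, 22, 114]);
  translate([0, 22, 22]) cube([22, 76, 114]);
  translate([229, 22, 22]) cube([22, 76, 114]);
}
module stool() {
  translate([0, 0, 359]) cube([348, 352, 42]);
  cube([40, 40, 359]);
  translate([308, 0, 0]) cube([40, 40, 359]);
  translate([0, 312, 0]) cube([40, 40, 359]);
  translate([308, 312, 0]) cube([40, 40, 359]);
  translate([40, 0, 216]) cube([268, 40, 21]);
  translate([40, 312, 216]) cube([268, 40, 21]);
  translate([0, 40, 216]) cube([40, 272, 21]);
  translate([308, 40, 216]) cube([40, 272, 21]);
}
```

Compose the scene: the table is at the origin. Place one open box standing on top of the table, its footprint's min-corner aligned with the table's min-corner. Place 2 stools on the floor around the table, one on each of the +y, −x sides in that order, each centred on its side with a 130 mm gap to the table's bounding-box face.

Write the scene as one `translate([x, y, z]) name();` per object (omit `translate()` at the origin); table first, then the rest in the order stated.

table();
translate([0, 0, 701]) open_box();
translate([577, 642, 0]) stool();
translate([-478, 80, 0]) stool();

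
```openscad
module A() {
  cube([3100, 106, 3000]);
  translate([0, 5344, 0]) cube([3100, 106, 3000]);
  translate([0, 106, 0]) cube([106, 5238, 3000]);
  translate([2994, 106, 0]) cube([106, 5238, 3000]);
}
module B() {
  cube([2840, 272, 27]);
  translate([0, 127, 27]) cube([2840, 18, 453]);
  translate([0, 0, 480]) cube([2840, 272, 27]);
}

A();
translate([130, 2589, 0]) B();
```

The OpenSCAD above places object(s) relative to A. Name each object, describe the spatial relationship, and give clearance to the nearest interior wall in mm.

A is a house frame. B is an I-beam. The I-beam sits inside the house frame, centred. The clearance to the nearest interior wall is 24 mm.

Clearances: x = 24, y = 2483; minimum 24 mm.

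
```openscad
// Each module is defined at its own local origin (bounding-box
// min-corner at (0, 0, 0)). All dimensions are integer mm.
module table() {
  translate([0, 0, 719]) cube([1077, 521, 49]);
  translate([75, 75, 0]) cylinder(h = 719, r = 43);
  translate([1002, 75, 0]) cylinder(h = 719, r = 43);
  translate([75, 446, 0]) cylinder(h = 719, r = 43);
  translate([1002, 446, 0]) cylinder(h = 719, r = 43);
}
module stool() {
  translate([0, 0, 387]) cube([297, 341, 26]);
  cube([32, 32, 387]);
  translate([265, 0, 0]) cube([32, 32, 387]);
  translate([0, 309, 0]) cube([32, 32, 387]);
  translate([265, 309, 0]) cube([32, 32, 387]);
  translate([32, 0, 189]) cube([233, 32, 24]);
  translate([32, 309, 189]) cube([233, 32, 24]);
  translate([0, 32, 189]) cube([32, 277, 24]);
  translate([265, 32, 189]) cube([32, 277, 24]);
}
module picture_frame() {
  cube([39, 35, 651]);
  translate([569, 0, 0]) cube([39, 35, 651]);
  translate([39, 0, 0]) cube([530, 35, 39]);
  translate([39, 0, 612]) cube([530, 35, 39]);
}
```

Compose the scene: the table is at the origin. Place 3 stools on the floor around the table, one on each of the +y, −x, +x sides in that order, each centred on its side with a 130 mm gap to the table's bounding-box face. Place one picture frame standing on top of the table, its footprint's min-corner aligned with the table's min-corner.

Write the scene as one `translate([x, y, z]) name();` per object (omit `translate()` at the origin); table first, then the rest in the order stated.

table();
translate([390, 651, 0]) stool();
translate([-427, 90, 0]) stool();
translate([1207, 90, 0]) stool();
translate([0, 0, 768]) picture_frame();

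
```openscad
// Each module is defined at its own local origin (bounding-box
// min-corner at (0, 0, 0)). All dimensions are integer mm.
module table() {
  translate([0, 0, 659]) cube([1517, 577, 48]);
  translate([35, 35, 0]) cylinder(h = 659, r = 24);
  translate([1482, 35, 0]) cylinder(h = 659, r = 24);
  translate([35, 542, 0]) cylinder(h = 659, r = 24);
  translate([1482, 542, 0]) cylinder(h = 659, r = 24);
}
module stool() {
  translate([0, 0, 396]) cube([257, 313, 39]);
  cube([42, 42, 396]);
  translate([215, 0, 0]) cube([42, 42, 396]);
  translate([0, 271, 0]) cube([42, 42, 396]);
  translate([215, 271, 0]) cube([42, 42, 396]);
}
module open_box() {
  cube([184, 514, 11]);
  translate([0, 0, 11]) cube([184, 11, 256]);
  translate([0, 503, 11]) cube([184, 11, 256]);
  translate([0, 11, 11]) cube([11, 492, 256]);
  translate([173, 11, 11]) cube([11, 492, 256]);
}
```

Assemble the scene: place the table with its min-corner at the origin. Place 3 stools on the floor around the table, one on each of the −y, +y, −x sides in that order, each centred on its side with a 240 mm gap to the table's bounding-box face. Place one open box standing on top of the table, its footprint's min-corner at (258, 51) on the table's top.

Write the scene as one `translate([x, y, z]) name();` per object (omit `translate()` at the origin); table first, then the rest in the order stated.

table();
translate([630, -553, 0]) stool();
translate([630, 817, 0]) stool();
translate([-497, 132, 0]) stool();
translate([258, 51, 707]) open_box();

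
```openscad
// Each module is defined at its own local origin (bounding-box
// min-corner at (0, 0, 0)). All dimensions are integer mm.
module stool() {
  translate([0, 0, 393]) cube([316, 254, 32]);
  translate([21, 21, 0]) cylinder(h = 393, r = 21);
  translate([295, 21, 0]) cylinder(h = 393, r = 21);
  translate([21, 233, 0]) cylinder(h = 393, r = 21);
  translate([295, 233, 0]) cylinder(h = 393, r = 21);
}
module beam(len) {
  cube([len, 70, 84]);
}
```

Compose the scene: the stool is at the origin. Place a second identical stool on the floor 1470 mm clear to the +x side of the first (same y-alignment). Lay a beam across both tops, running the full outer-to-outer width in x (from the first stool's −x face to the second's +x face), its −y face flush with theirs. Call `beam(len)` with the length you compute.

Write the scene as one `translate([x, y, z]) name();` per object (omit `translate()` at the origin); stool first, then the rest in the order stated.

stool();
translate([1786, 0, 0]) stool();
translate([0, 0, 425]) beam(2102);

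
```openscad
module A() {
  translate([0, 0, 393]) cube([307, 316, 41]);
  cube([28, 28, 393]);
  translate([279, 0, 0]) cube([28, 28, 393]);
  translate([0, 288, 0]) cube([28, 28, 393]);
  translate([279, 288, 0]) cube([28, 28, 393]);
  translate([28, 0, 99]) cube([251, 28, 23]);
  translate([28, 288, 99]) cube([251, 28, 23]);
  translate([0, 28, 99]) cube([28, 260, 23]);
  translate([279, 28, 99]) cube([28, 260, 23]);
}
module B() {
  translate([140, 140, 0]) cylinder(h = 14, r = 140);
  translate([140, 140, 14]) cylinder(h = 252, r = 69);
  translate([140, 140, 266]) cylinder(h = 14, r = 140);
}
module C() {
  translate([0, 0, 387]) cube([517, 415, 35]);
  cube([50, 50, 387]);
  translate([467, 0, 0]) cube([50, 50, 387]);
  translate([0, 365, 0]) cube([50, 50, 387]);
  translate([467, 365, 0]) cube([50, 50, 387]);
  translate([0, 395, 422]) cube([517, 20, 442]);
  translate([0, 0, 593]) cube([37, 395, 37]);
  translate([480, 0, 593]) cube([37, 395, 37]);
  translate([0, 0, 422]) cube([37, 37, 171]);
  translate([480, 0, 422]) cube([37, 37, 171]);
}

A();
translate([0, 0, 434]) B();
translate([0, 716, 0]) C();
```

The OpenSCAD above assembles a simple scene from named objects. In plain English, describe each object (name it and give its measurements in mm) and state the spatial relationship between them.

A is a four-legged stool. The seat is a 307×316×41 mm slab whose top surface is at z = 434 mm; four square legs, each 28×28 mm in cross-section, run from the floor (z = 0) to the underside of the seat, each flush with a corner of the seat. Four stretchers, 28 mm wide and 23 mm tall, connect adjacent legs with their undersides at z = 99 mm, each running between the inner faces of the legs it joins and aligned with the legs' outer faces on the other axis.

B is a spool: two coaxial disc flanges of radius 140 mm and thickness 14 mm, joined by a core cylinder of radius 69 mm and height 252 mm. The lower flange rests on z = 0 and the three cylinders share a vertical axis.

C is a chair: 517×415 mm seat, 35 mm thick, top at z = 422 mm, on four 50 mm square corner legs flush with the seat edges. A 20 mm thick backrest slab spans the full seat width, extending 442 mm above the seat top, its back face flush with the seat's +y edge. Two armrests of 37×37 mm section run along each side from the seat's front edge to the front of the backrest, top faces 208 mm above the seat top and outer faces flush with the seat's x-edges; a 37×37 mm post under the front of each armrest stands on the seat at the front corner.

The spool is on top of the stool. The chair is on the floor beside the stool on its +y side.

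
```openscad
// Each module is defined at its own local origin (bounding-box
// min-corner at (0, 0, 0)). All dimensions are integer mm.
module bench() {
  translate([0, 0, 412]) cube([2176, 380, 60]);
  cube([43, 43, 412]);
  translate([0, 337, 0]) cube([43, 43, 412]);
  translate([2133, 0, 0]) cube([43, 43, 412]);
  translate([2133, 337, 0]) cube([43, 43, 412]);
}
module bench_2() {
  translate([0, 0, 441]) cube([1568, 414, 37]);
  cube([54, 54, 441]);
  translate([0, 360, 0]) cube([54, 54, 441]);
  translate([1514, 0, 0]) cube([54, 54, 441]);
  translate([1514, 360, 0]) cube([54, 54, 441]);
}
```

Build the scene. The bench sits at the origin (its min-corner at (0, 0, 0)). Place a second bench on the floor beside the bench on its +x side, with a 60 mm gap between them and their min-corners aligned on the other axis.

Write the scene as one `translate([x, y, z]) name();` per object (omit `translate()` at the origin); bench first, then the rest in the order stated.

bench();
translate([2236, 0, 0]) bench_2();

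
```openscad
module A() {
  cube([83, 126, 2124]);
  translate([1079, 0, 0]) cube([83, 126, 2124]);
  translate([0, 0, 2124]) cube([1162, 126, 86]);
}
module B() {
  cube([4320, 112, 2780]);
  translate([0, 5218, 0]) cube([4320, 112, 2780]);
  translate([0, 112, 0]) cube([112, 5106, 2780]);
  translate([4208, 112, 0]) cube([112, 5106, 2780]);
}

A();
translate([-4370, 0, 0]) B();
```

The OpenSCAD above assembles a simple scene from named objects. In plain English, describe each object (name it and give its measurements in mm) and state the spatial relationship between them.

A is a rectangular door frame: two vertical jambs of 83×126 mm section, 2124 mm tall, with a clear opening 996 mm wide between their inner faces. A header 86 mm tall and 126 mm deep lies on top of the jambs and spans the full outside width.

B is a box-shaped house frame (walls only): outside footprint 4320×5330 mm, wall height 2780 mm, wall thickness 112 mm. The two y-facing walls run the full x-width; the two x-facing walls fit between the inner faces of the y-facing walls.

The house frame is on the floor beside the door frame on its −x side.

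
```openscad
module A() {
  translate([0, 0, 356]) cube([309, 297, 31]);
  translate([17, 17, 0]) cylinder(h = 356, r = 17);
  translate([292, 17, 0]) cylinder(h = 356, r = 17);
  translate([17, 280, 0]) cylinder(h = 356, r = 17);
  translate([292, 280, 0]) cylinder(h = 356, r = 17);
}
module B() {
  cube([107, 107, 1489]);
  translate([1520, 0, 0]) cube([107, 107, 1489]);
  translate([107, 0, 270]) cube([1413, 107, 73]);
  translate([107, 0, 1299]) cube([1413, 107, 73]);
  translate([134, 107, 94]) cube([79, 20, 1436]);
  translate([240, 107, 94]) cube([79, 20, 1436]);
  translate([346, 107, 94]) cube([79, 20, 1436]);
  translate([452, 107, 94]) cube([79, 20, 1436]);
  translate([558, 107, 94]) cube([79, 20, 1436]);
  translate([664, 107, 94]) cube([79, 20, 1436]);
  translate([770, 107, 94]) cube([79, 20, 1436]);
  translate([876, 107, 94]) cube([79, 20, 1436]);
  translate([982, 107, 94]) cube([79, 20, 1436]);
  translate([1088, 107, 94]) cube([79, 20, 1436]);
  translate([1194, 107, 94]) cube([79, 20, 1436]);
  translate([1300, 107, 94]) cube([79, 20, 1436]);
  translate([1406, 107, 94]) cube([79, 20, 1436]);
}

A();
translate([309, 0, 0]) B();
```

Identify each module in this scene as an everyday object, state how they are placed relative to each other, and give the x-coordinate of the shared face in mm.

The stool's +x face and the fence section's −x face are both at x = 309 mm.

A is a stool. B is a fence section. The fence section is against the stool's +x side, with their −y faces flush. The x-coordinate of the shared face is 309 mm.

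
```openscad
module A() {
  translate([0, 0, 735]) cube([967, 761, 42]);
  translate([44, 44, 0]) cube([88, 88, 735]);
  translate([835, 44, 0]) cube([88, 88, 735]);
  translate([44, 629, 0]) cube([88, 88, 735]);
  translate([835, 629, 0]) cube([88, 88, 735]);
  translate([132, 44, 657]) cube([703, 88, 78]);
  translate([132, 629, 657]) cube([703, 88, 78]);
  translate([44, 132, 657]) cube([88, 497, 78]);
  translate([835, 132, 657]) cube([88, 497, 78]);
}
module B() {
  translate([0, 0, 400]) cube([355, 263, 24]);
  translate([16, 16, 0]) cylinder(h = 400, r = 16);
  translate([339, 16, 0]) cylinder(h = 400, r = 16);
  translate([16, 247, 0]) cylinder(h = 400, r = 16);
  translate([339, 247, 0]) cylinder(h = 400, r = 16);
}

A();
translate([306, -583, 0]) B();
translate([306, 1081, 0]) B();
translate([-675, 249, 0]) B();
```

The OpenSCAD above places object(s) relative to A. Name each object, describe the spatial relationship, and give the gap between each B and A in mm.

A is a table. B is a stool. Three stools sit around the table at the −y, +y, −x sides. The gap between each stool and the table is 320 mm.

Each stool's nearest face is 320 mm from the table's bounding box.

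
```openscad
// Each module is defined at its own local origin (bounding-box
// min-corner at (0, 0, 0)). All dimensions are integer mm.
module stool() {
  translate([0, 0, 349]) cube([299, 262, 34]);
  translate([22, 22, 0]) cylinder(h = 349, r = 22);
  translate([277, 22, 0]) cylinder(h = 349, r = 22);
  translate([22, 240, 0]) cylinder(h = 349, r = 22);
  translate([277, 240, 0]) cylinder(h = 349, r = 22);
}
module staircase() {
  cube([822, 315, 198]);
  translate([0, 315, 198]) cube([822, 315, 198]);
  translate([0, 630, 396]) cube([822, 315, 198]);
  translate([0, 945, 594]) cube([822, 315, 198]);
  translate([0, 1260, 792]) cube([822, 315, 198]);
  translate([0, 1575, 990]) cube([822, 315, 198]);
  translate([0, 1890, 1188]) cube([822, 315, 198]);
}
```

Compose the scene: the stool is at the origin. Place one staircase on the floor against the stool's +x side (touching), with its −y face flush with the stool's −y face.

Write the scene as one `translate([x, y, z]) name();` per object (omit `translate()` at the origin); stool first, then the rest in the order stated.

stool();
translate([299, 0, 0]) staircase();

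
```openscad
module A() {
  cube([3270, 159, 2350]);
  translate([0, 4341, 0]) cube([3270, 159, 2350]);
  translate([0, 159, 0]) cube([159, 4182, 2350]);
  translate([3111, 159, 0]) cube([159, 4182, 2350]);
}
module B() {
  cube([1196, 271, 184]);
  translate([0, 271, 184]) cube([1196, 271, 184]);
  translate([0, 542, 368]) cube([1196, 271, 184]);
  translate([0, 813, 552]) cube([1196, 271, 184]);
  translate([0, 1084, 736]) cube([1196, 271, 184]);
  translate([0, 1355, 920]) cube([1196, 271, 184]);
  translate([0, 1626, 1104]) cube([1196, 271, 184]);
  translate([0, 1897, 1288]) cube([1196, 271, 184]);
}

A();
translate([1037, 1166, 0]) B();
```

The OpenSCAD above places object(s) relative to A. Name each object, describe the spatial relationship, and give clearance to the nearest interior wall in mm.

A is a house frame. B is a staircase. The staircase sits inside the house frame, centred. The clearance to the nearest interior wall is 878 mm.

Clearances: x = 878, y = 1007; minimum 878 mm.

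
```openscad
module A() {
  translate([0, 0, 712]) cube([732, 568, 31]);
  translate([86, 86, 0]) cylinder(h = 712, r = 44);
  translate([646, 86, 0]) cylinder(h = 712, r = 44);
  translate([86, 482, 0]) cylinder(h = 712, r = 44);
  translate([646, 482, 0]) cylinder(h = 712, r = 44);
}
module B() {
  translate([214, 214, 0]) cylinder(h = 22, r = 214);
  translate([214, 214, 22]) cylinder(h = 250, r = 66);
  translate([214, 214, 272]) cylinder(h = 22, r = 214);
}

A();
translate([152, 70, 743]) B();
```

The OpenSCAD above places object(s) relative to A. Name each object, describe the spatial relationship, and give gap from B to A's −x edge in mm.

A is a table. B is a spool. The spool is on top of the table, centred. The gap from the spool to the table's −x edge is 152 mm.

The spool's min-x is at 152; the table's min-x is 0; gap = 152 mm.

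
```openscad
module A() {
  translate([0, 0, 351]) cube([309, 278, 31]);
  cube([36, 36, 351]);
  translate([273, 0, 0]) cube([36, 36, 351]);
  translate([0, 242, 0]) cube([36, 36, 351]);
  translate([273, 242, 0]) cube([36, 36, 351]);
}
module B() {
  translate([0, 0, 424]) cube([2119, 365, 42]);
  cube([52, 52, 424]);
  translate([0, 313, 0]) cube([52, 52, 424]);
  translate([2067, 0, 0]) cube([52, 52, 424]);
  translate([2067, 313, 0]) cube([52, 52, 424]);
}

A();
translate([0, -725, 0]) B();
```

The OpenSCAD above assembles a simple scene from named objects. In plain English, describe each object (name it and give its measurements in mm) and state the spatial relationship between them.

A is a simple wooden stool: a rectangular seat 309 mm (x) by 278 mm (y), 31 mm thick, top face at z = 382 mm, on four square legs, each 36×36 mm in cross-section. The legs rest on z = 0, each flush with a corner of the seat.

B is a bench: a 2119×365 mm seat slab, 42 mm thick, top at z = 466 mm, on four 52×52 mm square legs flush with the seat corners and standing on z = 0.

The bench is on the floor beside the stool on its −y side.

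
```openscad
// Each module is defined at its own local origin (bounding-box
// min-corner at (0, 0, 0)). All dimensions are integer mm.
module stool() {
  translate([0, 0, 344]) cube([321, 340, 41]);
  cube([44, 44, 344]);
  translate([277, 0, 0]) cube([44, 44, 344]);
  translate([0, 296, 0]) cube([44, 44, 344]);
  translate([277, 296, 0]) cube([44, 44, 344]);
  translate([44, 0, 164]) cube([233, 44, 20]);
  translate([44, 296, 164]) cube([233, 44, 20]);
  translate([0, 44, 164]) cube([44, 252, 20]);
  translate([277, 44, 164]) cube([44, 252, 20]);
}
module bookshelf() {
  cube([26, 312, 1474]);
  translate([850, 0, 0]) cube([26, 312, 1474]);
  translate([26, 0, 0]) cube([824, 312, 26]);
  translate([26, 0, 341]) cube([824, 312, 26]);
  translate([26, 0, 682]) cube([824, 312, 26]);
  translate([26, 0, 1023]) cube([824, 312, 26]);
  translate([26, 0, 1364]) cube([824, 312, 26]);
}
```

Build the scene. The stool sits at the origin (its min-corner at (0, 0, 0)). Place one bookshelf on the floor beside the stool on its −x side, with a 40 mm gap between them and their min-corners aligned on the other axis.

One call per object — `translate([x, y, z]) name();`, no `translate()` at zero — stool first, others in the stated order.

stool();
translate([-916, 0, 0]) bookshelf();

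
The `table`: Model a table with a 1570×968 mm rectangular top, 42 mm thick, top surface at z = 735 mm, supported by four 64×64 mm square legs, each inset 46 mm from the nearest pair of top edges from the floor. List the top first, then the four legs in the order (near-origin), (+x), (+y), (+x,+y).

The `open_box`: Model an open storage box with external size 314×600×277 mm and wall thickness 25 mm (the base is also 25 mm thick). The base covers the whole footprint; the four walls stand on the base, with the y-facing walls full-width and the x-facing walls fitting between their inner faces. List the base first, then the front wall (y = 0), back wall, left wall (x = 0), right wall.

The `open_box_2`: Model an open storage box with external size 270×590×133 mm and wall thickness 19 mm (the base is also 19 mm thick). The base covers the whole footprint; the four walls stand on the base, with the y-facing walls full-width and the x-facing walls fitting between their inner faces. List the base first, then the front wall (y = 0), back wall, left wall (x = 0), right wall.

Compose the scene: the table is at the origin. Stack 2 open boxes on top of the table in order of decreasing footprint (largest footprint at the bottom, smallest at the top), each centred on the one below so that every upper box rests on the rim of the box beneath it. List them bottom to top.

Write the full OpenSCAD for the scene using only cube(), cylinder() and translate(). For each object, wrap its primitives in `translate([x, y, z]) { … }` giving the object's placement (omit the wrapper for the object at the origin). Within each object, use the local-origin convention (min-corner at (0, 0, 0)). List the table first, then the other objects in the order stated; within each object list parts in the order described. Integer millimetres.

translate([0, 0, 693]) cube([1570, 968, 42]);
translate([46, 46, 0]) cube([64, 64, 693]);
translate([1460, 46, 0]) cube([64, 64, 693]);
translate([46, 858, 0]) cube([64, 64, 693]);
translate([1460, 858, 0]) cube([64, 64, 693]);
translate([628, 184, 735]) {
  cube([314, 600, 25]);
  translate([0, 0, 25]) cube([314, 25, 252]);
  translate([0, 575, 25]) cube([314, 25, 252]);
  translate([0, 25, 25]) cube([25, 550, 252]);
  translate([289, 25, 25]) cube([25, 550, 252]);
}
translate([650, 189, 1012]) {
  cube([270, 590, 19]);
  translate([0, 0, 19]) cube([270, 19, 114]);
  translate([0, 571, 19]) cube([270, 19, 114]);
  translate([0, 19, 19]) cube([19, 552, 114]);
  translate([251, 19, 19]) cube([19, 552, 114]);
}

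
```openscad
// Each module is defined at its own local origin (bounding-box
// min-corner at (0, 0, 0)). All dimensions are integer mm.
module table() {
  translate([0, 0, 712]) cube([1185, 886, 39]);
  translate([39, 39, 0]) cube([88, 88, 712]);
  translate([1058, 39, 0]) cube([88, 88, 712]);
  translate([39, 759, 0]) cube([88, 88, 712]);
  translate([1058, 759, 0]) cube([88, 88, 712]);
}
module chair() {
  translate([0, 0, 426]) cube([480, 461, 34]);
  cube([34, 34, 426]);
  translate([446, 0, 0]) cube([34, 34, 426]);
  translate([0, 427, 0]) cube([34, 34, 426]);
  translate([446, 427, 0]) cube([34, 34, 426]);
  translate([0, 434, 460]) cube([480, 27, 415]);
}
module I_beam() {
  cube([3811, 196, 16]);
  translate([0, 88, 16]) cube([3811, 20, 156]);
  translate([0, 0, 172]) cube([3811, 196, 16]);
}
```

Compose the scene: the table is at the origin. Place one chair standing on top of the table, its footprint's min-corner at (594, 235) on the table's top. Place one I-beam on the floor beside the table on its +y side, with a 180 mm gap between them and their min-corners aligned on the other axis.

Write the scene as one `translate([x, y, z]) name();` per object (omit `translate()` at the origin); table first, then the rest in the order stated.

table();
translate([594, 235, 751]) chair();
translate([0, 1066, 0]) I_beam();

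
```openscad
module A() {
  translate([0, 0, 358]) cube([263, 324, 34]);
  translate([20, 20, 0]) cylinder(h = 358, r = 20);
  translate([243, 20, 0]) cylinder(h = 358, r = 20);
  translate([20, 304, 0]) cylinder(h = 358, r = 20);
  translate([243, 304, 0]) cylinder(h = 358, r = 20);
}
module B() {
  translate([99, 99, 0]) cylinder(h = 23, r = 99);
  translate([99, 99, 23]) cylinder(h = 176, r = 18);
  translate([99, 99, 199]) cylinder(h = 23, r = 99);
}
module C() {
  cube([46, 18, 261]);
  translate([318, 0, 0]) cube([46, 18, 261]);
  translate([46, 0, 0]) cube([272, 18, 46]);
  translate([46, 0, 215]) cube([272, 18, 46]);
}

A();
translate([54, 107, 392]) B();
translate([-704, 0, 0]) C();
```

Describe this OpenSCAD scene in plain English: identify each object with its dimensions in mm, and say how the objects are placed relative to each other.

A is a four-legged stool. The seat is a 263×324×34 mm slab whose top surface is at z = 392 mm; four round legs, each 40 mm in diameter, run from the floor (z = 0) to the underside of the seat, each leg's axis is inset half a diameter from the nearest pair of seat edges (so the leg's bounding box is flush with the corner).

B is a spool: two coaxial disc flanges of radius 99 mm and thickness 23 mm, joined by a core cylinder of radius 18 mm and height 176 mm. The lower flange rests on z = 0 and the three cylinders share a vertical axis.

C is a rectangular picture frame lying in the x–z plane (depth along y). The opening is 272 mm wide (x) by 169 mm tall (z), surrounded by a border 46 mm wide on all four sides. The frame is 18 mm deep and is made of two full-height vertical stiles with two horizontal rails fitted between them.

The spool is on top of the stool. The picture frame is on the floor beside the stool on its −x side.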